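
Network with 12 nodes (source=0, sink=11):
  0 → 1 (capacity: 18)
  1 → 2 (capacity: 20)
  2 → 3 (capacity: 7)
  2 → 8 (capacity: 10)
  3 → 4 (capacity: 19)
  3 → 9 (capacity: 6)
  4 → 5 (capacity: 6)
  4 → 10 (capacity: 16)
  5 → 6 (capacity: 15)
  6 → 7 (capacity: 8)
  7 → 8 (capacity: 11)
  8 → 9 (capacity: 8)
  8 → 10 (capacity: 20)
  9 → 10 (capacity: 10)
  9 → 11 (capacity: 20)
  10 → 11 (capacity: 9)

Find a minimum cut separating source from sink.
Min cut value = 17, edges: (2,3), (2,8)

Min cut value: 17
Partition: S = [0, 1, 2], T = [3, 4, 5, 6, 7, 8, 9, 10, 11]
Cut edges: (2,3), (2,8)

By max-flow min-cut theorem, max flow = min cut = 17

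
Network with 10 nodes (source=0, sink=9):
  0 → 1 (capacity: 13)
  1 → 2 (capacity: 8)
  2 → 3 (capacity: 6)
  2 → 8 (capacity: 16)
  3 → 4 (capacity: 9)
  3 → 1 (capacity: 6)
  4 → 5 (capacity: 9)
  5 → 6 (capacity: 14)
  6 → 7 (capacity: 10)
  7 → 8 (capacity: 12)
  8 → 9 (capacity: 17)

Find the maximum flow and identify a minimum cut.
Max flow = 8, Min cut edges: (1,2)

Maximum flow: 8
Minimum cut: (1,2)
Partition: S = [0, 1], T = [2, 3, 4, 5, 6, 7, 8, 9]

Max-flow min-cut theorem verified: both equal 8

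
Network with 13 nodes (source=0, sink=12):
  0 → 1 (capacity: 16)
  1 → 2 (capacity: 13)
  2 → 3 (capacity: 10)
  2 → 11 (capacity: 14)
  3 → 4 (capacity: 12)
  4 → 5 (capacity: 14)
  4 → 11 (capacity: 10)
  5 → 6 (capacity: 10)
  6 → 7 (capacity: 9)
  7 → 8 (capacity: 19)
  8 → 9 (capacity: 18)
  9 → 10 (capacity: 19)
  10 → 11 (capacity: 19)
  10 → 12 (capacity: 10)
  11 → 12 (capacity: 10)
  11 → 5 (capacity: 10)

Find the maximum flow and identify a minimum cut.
Max flow = 13, Min cut edges: (1,2)

Maximum flow: 13
Minimum cut: (1,2)
Partition: S = [0, 1], T = [2, 3, 4, 5, 6, 7, 8, 9, 10, 11, 12]

Max-flow min-cut theorem verified: both equal 13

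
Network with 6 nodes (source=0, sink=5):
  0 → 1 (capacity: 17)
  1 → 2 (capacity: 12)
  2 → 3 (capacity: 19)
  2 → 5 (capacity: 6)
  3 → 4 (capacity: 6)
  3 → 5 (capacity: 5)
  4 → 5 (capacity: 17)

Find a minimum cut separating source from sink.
Min cut value = 12, edges: (1,2)

Min cut value: 12
Partition: S = [0, 1], T = [2, 3, 4, 5]
Cut edges: (1,2)

By max-flow min-cut theorem, max flow = min cut = 12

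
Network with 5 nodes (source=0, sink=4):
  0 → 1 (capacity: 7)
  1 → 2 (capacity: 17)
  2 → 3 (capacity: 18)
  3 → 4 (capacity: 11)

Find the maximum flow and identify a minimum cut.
Max flow = 7, Min cut edges: (0,1)

Maximum flow: 7
Minimum cut: (0,1)
Partition: S = [0], T = [1, 2, 3, 4]

Max-flow min-cut theorem verified: both equal 7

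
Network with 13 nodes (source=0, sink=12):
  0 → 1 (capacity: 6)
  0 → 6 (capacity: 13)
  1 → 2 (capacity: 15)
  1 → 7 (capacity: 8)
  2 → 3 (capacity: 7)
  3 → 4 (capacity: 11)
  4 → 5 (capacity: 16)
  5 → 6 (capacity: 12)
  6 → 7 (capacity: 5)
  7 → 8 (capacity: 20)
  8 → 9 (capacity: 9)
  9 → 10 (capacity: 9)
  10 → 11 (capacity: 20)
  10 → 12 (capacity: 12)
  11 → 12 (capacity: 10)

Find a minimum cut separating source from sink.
Min cut value = 9, edges: (9,10)

Min cut value: 9
Partition: S = [0, 1, 2, 3, 4, 5, 6, 7, 8, 9], T = [10, 11, 12]
Cut edges: (9,10)

By max-flow min-cut theorem, max flow = min cut = 9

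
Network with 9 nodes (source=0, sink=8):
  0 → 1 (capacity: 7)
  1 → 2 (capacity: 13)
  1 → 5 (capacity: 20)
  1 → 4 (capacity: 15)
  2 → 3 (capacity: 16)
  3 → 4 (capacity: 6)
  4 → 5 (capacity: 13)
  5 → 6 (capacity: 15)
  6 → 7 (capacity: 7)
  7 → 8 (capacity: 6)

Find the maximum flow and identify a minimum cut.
Max flow = 6, Min cut edges: (7,8)

Maximum flow: 6
Minimum cut: (7,8)
Partition: S = [0, 1, 2, 3, 4, 5, 6, 7], T = [8]

Max-flow min-cut theorem verified: both equal 6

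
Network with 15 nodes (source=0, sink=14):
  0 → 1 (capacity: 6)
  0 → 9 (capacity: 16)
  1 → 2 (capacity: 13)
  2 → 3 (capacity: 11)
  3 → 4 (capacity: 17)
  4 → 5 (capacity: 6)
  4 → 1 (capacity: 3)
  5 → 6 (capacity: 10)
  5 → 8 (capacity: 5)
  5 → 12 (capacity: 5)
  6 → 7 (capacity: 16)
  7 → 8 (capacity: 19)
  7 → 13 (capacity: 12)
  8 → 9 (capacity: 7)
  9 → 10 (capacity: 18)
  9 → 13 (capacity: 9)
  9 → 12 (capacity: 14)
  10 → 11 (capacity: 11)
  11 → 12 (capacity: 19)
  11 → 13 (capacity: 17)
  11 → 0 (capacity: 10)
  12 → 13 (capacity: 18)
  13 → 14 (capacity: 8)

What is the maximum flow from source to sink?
Maximum flow = 8

Max flow: 8

Flow assignment:
  0 → 1: 6/6
  0 → 9: 2/16
  1 → 2: 6/13
  2 → 3: 6/11
  3 → 4: 6/17
  4 → 5: 6/6
  5 → 6: 1/10
  5 → 12: 5/5
  6 → 7: 1/16
  7 → 13: 1/12
  9 → 13: 2/9
  12 → 13: 5/18
  13 → 14: 8/8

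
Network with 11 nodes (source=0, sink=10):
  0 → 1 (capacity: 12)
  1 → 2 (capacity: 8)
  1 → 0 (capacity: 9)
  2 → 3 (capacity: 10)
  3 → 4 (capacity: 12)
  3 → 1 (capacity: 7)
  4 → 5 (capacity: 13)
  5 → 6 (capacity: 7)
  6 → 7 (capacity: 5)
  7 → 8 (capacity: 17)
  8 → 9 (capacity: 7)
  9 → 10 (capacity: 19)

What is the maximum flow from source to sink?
Maximum flow = 5

Max flow: 5

Flow assignment:
  0 → 1: 5/12
  1 → 2: 8/8
  2 → 3: 8/10
  3 → 4: 5/12
  3 → 1: 3/7
  4 → 5: 5/13
  5 → 6: 5/7
  6 → 7: 5/5
  7 → 8: 5/17
  8 → 9: 5/7
  9 → 10: 5/19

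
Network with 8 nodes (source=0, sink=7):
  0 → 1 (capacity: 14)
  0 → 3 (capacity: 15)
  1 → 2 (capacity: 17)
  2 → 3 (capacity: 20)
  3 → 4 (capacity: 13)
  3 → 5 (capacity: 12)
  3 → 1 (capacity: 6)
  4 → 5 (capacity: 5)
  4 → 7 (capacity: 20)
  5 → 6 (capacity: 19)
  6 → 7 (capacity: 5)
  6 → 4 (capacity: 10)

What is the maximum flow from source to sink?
Maximum flow = 25

Max flow: 25

Flow assignment:
  0 → 1: 10/14
  0 → 3: 15/15
  1 → 2: 10/17
  2 → 3: 10/20
  3 → 4: 13/13
  3 → 5: 12/12
  4 → 7: 20/20
  5 → 6: 12/19
  6 → 7: 5/5
  6 → 4: 7/10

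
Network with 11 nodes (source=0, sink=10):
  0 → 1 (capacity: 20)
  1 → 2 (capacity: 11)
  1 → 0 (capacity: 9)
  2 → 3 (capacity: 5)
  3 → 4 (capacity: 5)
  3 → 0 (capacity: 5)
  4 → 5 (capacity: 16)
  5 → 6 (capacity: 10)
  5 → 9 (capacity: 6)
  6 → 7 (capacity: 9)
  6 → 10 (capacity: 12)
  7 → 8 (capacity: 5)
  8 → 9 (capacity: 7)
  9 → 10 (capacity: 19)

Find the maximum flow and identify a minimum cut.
Max flow = 5, Min cut edges: (3,4)

Maximum flow: 5
Minimum cut: (3,4)
Partition: S = [0, 1, 2, 3], T = [4, 5, 6, 7, 8, 9, 10]

Max-flow min-cut theorem verified: both equal 5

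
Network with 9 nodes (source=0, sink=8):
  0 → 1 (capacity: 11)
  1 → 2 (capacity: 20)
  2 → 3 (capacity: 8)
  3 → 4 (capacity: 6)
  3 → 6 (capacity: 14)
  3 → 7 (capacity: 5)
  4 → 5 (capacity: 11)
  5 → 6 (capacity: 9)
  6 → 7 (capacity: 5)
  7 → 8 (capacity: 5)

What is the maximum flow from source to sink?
Maximum flow = 5

Max flow: 5

Flow assignment:
  0 → 1: 5/11
  1 → 2: 5/20
  2 → 3: 5/8
  3 → 7: 5/5
  7 → 8: 5/5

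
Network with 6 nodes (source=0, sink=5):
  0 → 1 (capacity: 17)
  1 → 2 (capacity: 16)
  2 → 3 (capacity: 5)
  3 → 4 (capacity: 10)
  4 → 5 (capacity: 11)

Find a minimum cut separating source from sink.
Min cut value = 5, edges: (2,3)

Min cut value: 5
Partition: S = [0, 1, 2], T = [3, 4, 5]
Cut edges: (2,3)

By max-flow min-cut theorem, max flow = min cut = 5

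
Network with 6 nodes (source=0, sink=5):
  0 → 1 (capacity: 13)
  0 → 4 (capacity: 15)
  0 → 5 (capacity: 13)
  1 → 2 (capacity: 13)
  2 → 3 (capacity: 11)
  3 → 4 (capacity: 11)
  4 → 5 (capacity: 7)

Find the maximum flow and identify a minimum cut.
Max flow = 20, Min cut edges: (0,5), (4,5)

Maximum flow: 20
Minimum cut: (0,5), (4,5)
Partition: S = [0, 1, 2, 3, 4], T = [5]

Max-flow min-cut theorem verified: both equal 20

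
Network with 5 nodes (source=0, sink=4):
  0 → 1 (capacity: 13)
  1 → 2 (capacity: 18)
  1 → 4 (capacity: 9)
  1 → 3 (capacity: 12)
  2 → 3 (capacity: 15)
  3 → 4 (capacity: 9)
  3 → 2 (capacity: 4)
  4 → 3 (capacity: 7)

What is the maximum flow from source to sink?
Maximum flow = 13

Max flow: 13

Flow assignment:
  0 → 1: 13/13
  1 → 4: 9/9
  1 → 3: 4/12
  3 → 4: 4/9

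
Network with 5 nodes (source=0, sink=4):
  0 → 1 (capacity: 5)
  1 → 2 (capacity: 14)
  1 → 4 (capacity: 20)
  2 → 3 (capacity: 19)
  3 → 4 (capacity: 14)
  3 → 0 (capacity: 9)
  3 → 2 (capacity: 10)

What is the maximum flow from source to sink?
Maximum flow = 5

Max flow: 5

Flow assignment:
  0 → 1: 5/5
  1 → 4: 5/20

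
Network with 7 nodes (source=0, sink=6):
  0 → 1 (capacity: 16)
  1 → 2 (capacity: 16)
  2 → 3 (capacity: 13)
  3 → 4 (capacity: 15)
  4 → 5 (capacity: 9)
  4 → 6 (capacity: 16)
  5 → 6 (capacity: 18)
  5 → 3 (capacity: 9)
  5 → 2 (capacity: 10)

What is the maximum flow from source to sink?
Maximum flow = 13

Max flow: 13

Flow assignment:
  0 → 1: 13/16
  1 → 2: 13/16
  2 → 3: 13/13
  3 → 4: 13/15
  4 → 6: 13/16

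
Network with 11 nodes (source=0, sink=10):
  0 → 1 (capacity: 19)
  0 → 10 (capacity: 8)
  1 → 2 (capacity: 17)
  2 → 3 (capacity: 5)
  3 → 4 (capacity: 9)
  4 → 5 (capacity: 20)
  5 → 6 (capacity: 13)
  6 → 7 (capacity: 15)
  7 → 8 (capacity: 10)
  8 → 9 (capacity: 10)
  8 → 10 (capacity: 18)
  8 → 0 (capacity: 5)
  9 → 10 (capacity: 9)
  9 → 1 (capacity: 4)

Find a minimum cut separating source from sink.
Min cut value = 13, edges: (0,10), (2,3)

Min cut value: 13
Partition: S = [0, 1, 2], T = [3, 4, 5, 6, 7, 8, 9, 10]
Cut edges: (0,10), (2,3)

By max-flow min-cut theorem, max flow = min cut = 13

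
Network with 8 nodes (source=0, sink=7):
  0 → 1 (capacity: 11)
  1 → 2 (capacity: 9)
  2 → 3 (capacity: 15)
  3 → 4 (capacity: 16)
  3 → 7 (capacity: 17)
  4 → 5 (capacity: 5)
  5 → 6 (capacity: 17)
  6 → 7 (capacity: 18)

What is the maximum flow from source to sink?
Maximum flow = 9

Max flow: 9

Flow assignment:
  0 → 1: 9/11
  1 → 2: 9/9
  2 → 3: 9/15
  3 → 7: 9/17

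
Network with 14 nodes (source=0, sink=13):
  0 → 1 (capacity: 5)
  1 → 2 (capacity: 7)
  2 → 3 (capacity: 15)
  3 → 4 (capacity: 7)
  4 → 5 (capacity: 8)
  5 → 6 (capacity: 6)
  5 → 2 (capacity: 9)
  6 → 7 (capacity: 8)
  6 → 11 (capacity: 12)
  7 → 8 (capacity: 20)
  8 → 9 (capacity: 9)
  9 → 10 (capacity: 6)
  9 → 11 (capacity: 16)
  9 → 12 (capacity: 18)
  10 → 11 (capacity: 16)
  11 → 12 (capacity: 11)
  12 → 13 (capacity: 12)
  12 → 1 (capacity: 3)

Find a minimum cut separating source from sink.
Min cut value = 5, edges: (0,1)

Min cut value: 5
Partition: S = [0], T = [1, 2, 3, 4, 5, 6, 7, 8, 9, 10, 11, 12, 13]
Cut edges: (0,1)

By max-flow min-cut theorem, max flow = min cut = 5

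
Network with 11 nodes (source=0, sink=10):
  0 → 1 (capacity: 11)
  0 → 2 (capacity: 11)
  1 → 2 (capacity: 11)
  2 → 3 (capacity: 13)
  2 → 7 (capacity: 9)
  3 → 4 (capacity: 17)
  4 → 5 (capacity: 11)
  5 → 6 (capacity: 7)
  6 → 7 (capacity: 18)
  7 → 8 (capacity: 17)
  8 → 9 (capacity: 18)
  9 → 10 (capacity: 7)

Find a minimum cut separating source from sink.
Min cut value = 7, edges: (9,10)

Min cut value: 7
Partition: S = [0, 1, 2, 3, 4, 5, 6, 7, 8, 9], T = [10]
Cut edges: (9,10)

By max-flow min-cut theorem, max flow = min cut = 7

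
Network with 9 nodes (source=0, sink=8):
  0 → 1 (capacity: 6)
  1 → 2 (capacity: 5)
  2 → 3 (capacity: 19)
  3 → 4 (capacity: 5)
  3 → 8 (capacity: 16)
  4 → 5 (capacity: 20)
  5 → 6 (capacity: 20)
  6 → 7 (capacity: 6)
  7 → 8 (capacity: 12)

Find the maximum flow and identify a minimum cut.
Max flow = 5, Min cut edges: (1,2)

Maximum flow: 5
Minimum cut: (1,2)
Partition: S = [0, 1], T = [2, 3, 4, 5, 6, 7, 8]

Max-flow min-cut theorem verified: both equal 5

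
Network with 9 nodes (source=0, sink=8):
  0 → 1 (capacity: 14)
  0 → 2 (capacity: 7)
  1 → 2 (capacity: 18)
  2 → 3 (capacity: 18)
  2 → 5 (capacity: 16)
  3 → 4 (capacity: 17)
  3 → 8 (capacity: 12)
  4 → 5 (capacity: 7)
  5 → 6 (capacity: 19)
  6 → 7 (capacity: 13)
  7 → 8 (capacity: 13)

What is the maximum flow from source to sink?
Maximum flow = 21

Max flow: 21

Flow assignment:
  0 → 1: 14/14
  0 → 2: 7/7
  1 → 2: 14/18
  2 → 3: 12/18
  2 → 5: 9/16
  3 → 8: 12/12
  5 → 6: 9/19
  6 → 7: 9/13
  7 → 8: 9/13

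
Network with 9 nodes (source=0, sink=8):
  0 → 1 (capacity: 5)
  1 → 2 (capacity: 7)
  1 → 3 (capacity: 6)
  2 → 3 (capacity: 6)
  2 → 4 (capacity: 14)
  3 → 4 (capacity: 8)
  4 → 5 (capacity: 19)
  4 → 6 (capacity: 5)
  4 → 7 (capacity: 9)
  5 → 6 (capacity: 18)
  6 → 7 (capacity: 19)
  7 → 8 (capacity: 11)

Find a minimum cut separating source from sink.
Min cut value = 5, edges: (0,1)

Min cut value: 5
Partition: S = [0], T = [1, 2, 3, 4, 5, 6, 7, 8]
Cut edges: (0,1)

By max-flow min-cut theorem, max flow = min cut = 5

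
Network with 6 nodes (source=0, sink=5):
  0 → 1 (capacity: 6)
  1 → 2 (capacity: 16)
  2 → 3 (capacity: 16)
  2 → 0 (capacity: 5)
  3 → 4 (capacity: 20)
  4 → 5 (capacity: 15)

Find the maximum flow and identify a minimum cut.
Max flow = 6, Min cut edges: (0,1)

Maximum flow: 6
Minimum cut: (0,1)
Partition: S = [0], T = [1, 2, 3, 4, 5]

Max-flow min-cut theorem verified: both equal 6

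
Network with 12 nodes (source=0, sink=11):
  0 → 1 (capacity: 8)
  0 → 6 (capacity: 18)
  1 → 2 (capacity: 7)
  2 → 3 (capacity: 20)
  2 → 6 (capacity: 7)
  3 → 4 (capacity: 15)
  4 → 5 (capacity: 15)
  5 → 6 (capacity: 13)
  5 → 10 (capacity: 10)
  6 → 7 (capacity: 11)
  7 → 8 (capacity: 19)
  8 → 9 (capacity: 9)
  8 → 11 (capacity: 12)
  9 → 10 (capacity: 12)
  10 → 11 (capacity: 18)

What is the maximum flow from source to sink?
Maximum flow = 18

Max flow: 18

Flow assignment:
  0 → 1: 7/8
  0 → 6: 11/18
  1 → 2: 7/7
  2 → 3: 7/20
  3 → 4: 7/15
  4 → 5: 7/15
  5 → 10: 7/10
  6 → 7: 11/11
  7 → 8: 11/19
  8 → 11: 11/12
  10 → 11: 7/18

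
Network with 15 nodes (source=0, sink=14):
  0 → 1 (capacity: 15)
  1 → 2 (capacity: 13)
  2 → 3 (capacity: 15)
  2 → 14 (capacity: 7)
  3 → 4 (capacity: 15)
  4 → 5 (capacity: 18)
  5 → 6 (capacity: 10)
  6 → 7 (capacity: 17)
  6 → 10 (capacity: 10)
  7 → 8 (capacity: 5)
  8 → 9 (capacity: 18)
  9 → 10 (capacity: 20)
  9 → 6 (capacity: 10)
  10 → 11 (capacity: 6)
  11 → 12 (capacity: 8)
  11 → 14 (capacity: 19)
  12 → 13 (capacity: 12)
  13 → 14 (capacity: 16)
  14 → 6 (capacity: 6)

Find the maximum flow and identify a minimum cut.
Max flow = 13, Min cut edges: (2,14), (10,11)

Maximum flow: 13
Minimum cut: (2,14), (10,11)
Partition: S = [0, 1, 2, 3, 4, 5, 6, 7, 8, 9, 10], T = [11, 12, 13, 14]

Max-flow min-cut theorem verified: both equal 13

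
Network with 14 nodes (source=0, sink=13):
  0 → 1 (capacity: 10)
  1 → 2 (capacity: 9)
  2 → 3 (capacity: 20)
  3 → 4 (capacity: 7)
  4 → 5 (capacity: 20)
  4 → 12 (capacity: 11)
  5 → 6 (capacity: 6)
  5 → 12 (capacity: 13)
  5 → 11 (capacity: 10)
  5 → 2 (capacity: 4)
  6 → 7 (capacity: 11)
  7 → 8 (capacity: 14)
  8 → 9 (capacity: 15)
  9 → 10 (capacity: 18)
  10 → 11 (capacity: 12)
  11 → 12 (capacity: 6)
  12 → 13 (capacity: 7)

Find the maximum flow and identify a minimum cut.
Max flow = 7, Min cut edges: (12,13)

Maximum flow: 7
Minimum cut: (12,13)
Partition: S = [0, 1, 2, 3, 4, 5, 6, 7, 8, 9, 10, 11, 12], T = [13]

Max-flow min-cut theorem verified: both equal 7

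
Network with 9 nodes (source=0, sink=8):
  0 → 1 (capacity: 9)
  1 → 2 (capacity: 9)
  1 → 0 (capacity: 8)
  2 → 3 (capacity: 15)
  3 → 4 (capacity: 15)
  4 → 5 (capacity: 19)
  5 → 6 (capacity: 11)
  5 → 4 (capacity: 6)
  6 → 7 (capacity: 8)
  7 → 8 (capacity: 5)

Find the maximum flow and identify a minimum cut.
Max flow = 5, Min cut edges: (7,8)

Maximum flow: 5
Minimum cut: (7,8)
Partition: S = [0, 1, 2, 3, 4, 5, 6, 7], T = [8]

Max-flow min-cut theorem verified: both equal 5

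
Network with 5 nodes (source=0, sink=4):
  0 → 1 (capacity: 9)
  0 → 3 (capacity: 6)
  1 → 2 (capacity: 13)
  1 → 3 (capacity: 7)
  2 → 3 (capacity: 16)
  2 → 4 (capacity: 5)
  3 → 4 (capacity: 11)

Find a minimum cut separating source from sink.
Min cut value = 15, edges: (0,1), (0,3)

Min cut value: 15
Partition: S = [0], T = [1, 2, 3, 4]
Cut edges: (0,1), (0,3)

By max-flow min-cut theorem, max flow = min cut = 15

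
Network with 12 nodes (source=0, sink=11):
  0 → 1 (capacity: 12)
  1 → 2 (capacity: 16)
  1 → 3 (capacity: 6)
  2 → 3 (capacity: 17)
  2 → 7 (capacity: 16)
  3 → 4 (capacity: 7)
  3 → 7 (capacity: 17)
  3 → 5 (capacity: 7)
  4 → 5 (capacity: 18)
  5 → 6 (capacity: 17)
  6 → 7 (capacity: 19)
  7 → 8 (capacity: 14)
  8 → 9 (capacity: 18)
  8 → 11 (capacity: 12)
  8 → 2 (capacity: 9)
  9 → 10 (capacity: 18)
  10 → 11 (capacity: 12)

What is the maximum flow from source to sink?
Maximum flow = 12

Max flow: 12

Flow assignment:
  0 → 1: 12/12
  1 → 2: 12/16
  2 → 7: 12/16
  7 → 8: 12/14
  8 → 11: 12/12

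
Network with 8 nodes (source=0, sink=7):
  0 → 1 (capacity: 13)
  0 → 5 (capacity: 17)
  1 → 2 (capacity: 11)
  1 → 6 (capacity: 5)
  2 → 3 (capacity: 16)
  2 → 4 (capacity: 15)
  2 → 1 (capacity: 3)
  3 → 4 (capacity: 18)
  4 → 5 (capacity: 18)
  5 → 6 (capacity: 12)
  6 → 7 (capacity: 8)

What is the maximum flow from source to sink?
Maximum flow = 8

Max flow: 8

Flow assignment:
  0 → 1: 8/13
  1 → 2: 8/11
  2 → 4: 8/15
  4 → 5: 8/18
  5 → 6: 8/12
  6 → 7: 8/8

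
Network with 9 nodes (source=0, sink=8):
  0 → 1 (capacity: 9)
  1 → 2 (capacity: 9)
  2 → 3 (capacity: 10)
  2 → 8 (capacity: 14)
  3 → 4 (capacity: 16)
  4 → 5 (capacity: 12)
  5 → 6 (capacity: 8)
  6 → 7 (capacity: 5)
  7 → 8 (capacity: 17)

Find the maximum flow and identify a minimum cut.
Max flow = 9, Min cut edges: (1,2)

Maximum flow: 9
Minimum cut: (1,2)
Partition: S = [0, 1], T = [2, 3, 4, 5, 6, 7, 8]

Max-flow min-cut theorem verified: both equal 9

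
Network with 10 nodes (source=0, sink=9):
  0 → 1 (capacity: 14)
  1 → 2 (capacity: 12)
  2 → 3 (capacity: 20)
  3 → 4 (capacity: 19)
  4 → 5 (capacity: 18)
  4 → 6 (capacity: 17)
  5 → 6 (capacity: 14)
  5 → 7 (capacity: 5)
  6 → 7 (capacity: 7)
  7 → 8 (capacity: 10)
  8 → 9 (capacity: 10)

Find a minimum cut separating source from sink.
Min cut value = 10, edges: (8,9)

Min cut value: 10
Partition: S = [0, 1, 2, 3, 4, 5, 6, 7, 8], T = [9]
Cut edges: (8,9)

By max-flow min-cut theorem, max flow = min cut = 10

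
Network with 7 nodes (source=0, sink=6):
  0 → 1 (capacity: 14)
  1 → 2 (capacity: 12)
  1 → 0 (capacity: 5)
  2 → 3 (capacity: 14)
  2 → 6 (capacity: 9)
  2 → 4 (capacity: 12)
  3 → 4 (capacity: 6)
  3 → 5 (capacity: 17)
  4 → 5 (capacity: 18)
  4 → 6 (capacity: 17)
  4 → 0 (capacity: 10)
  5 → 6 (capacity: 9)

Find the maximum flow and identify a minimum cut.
Max flow = 12, Min cut edges: (1,2)

Maximum flow: 12
Minimum cut: (1,2)
Partition: S = [0, 1], T = [2, 3, 4, 5, 6]

Max-flow min-cut theorem verified: both equal 12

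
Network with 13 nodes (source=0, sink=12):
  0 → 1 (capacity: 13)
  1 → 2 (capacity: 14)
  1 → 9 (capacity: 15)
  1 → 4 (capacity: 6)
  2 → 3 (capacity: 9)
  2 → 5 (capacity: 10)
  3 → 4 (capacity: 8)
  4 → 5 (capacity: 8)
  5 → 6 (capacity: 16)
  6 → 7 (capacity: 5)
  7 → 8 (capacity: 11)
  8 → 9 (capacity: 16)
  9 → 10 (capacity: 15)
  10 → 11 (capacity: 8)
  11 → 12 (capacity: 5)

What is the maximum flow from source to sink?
Maximum flow = 5

Max flow: 5

Flow assignment:
  0 → 1: 5/13
  1 → 9: 5/15
  9 → 10: 5/15
  10 → 11: 5/8
  11 → 12: 5/5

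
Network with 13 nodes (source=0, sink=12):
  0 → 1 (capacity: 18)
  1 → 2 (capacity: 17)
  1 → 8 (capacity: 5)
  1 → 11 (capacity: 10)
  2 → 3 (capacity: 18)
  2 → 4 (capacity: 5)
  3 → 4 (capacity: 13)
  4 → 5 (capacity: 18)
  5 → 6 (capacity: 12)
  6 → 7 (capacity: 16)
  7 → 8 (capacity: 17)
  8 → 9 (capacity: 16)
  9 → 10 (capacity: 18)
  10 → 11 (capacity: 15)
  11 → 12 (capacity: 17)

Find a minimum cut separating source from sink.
Min cut value = 17, edges: (11,12)

Min cut value: 17
Partition: S = [0, 1, 2, 3, 4, 5, 6, 7, 8, 9, 10, 11], T = [12]
Cut edges: (11,12)

By max-flow min-cut theorem, max flow = min cut = 17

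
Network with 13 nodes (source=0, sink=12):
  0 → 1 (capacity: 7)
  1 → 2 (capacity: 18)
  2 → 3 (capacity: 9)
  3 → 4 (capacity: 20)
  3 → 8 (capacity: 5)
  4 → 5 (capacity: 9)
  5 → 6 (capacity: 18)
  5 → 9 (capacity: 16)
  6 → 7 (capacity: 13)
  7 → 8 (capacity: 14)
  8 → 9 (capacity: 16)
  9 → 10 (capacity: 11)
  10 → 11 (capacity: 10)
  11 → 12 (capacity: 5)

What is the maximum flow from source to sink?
Maximum flow = 5

Max flow: 5

Flow assignment:
  0 → 1: 5/7
  1 → 2: 5/18
  2 → 3: 5/9
  3 → 4: 2/20
  3 → 8: 3/5
  4 → 5: 2/9
  5 → 9: 2/16
  8 → 9: 3/16
  9 → 10: 5/11
  10 → 11: 5/10
  11 → 12: 5/5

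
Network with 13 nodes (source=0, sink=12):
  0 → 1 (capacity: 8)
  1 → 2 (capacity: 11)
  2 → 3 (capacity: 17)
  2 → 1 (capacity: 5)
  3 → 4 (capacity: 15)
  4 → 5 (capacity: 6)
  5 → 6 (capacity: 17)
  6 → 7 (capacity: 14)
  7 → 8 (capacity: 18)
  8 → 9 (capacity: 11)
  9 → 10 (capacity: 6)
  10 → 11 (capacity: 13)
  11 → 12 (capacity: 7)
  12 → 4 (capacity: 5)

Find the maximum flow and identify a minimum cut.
Max flow = 6, Min cut edges: (9,10)

Maximum flow: 6
Minimum cut: (9,10)
Partition: S = [0, 1, 2, 3, 4, 5, 6, 7, 8, 9], T = [10, 11, 12]

Max-flow min-cut theorem verified: both equal 6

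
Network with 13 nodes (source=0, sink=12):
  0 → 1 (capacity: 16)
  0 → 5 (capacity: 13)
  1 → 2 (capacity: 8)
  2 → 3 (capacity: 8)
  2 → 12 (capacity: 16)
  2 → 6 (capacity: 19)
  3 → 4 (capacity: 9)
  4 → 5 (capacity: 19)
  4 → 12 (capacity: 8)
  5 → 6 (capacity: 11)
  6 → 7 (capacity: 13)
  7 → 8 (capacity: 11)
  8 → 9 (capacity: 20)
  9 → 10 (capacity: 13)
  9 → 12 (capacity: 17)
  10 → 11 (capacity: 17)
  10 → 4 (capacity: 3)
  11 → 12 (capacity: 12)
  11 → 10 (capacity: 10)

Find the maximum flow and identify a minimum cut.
Max flow = 19, Min cut edges: (1,2), (7,8)

Maximum flow: 19
Minimum cut: (1,2), (7,8)
Partition: S = [0, 1, 5, 6, 7], T = [2, 3, 4, 8, 9, 10, 11, 12]

Max-flow min-cut theorem verified: both equal 19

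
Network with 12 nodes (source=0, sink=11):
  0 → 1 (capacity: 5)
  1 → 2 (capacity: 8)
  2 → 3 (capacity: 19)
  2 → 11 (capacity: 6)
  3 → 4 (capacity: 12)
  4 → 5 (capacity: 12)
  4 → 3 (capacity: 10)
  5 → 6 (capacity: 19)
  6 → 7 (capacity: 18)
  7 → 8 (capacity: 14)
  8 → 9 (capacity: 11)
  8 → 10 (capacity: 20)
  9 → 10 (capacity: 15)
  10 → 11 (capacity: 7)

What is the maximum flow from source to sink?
Maximum flow = 5

Max flow: 5

Flow assignment:
  0 → 1: 5/5
  1 → 2: 5/8
  2 → 11: 5/6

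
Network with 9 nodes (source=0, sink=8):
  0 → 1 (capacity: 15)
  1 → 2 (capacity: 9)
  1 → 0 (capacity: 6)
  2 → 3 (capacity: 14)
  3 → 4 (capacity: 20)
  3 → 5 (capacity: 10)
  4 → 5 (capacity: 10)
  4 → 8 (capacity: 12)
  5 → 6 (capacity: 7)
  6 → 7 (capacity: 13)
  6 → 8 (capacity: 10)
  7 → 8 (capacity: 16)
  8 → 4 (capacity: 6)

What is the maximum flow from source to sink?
Maximum flow = 9

Max flow: 9

Flow assignment:
  0 → 1: 9/15
  1 → 2: 9/9
  2 → 3: 9/14
  3 → 4: 9/20
  4 → 8: 9/12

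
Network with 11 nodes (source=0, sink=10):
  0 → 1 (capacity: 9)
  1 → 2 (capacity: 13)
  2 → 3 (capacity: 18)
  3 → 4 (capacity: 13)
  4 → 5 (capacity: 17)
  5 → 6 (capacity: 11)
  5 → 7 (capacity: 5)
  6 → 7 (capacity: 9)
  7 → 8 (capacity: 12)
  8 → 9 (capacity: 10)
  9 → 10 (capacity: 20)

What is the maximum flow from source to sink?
Maximum flow = 9

Max flow: 9

Flow assignment:
  0 → 1: 9/9
  1 → 2: 9/13
  2 → 3: 9/18
  3 → 4: 9/13
  4 → 5: 9/17
  5 → 6: 4/11
  5 → 7: 5/5
  6 → 7: 4/9
  7 → 8: 9/12
  8 → 9: 9/10
  9 → 10: 9/20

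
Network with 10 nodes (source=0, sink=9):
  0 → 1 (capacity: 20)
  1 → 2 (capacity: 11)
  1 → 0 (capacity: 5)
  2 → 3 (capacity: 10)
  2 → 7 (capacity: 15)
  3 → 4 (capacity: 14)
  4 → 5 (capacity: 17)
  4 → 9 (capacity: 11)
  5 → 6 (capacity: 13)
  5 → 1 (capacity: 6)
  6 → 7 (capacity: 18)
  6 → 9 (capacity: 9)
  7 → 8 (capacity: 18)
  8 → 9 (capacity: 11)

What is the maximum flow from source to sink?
Maximum flow = 11

Max flow: 11

Flow assignment:
  0 → 1: 11/20
  1 → 2: 11/11
  2 → 3: 10/10
  2 → 7: 1/15
  3 → 4: 10/14
  4 → 9: 10/11
  7 → 8: 1/18
  8 → 9: 1/11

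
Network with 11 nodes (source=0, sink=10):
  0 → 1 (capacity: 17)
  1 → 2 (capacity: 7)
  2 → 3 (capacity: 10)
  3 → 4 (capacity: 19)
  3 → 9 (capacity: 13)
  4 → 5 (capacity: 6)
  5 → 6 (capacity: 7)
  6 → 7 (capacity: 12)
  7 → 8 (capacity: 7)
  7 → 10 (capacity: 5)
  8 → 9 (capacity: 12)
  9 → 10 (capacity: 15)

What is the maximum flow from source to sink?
Maximum flow = 7

Max flow: 7

Flow assignment:
  0 → 1: 7/17
  1 → 2: 7/7
  2 → 3: 7/10
  3 → 9: 7/13
  9 → 10: 7/15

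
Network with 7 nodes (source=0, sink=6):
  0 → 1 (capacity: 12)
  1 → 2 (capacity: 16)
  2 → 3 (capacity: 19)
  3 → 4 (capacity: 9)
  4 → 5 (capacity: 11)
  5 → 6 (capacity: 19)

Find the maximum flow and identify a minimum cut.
Max flow = 9, Min cut edges: (3,4)

Maximum flow: 9
Minimum cut: (3,4)
Partition: S = [0, 1, 2, 3], T = [4, 5, 6]

Max-flow min-cut theorem verified: both equal 9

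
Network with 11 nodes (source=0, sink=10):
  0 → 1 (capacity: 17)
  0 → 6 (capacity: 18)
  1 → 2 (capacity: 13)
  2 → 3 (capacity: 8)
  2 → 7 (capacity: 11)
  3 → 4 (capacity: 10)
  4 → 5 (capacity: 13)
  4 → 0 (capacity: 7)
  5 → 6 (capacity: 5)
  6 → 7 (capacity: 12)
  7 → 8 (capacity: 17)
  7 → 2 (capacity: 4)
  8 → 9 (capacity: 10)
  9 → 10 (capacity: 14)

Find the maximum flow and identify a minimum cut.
Max flow = 10, Min cut edges: (8,9)

Maximum flow: 10
Minimum cut: (8,9)
Partition: S = [0, 1, 2, 3, 4, 5, 6, 7, 8], T = [9, 10]

Max-flow min-cut theorem verified: both equal 10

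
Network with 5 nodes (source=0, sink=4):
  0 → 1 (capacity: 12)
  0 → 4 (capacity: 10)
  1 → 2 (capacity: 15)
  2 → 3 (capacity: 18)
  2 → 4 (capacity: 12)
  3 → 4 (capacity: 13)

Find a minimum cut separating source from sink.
Min cut value = 22, edges: (0,1), (0,4)

Min cut value: 22
Partition: S = [0], T = [1, 2, 3, 4]
Cut edges: (0,1), (0,4)

By max-flow min-cut theorem, max flow = min cut = 22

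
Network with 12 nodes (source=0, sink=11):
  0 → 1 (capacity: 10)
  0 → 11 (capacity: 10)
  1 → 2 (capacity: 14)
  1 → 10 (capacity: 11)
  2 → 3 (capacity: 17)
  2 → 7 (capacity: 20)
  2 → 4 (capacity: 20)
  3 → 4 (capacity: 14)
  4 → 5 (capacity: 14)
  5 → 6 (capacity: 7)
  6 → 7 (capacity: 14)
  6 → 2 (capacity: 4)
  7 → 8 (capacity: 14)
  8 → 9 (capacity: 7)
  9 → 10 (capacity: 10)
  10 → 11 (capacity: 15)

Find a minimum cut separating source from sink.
Min cut value = 20, edges: (0,1), (0,11)

Min cut value: 20
Partition: S = [0], T = [1, 2, 3, 4, 5, 6, 7, 8, 9, 10, 11]
Cut edges: (0,1), (0,11)

By max-flow min-cut theorem, max flow = min cut = 20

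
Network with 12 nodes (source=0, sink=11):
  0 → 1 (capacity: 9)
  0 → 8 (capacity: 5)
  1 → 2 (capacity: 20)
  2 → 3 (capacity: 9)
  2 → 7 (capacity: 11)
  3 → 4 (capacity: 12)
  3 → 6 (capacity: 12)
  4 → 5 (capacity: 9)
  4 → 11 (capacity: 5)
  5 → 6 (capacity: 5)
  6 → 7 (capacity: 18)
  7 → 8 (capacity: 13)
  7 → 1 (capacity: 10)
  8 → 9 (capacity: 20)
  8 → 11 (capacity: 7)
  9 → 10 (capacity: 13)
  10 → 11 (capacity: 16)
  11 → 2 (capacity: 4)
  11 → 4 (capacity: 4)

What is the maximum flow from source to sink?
Maximum flow = 14

Max flow: 14

Flow assignment:
  0 → 1: 9/9
  0 → 8: 5/5
  1 → 2: 9/20
  2 → 3: 5/9
  2 → 7: 4/11
  3 → 4: 5/12
  4 → 11: 5/5
  7 → 8: 4/13
  8 → 9: 2/20
  8 → 11: 7/7
  9 → 10: 2/13
  10 → 11: 2/16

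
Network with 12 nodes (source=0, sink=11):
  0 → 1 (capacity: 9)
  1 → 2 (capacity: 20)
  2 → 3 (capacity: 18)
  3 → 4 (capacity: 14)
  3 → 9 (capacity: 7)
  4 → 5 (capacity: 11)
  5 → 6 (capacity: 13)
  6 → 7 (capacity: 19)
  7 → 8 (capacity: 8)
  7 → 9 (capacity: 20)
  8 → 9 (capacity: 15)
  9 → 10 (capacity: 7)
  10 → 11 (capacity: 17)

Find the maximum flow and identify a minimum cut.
Max flow = 7, Min cut edges: (9,10)

Maximum flow: 7
Minimum cut: (9,10)
Partition: S = [0, 1, 2, 3, 4, 5, 6, 7, 8, 9], T = [10, 11]

Max-flow min-cut theorem verified: both equal 7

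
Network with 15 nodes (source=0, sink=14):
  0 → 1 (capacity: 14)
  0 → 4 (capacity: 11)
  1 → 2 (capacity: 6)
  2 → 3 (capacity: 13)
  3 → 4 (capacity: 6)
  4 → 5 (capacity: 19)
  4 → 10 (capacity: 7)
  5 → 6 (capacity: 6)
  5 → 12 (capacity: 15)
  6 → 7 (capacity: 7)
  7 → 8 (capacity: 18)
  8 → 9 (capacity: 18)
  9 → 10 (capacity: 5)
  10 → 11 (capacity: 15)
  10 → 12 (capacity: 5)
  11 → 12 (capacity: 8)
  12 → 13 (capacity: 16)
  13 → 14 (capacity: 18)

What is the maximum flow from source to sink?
Maximum flow = 16

Max flow: 16

Flow assignment:
  0 → 1: 6/14
  0 → 4: 10/11
  1 → 2: 6/6
  2 → 3: 6/13
  3 → 4: 6/6
  4 → 5: 15/19
  4 → 10: 1/7
  5 → 12: 15/15
  10 → 12: 1/5
  12 → 13: 16/16
  13 → 14: 16/18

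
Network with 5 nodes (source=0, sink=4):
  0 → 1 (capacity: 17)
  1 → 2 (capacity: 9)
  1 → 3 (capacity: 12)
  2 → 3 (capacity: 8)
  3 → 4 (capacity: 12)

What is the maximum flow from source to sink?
Maximum flow = 12

Max flow: 12

Flow assignment:
  0 → 1: 12/17
  1 → 3: 12/12
  3 → 4: 12/12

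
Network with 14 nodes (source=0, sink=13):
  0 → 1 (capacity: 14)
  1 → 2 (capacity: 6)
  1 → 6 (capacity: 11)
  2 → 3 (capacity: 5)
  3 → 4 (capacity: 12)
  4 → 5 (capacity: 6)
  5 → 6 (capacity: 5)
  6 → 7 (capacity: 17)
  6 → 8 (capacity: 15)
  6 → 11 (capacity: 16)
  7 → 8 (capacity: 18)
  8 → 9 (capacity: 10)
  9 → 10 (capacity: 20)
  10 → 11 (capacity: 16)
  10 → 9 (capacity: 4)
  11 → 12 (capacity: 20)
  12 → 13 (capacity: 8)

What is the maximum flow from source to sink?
Maximum flow = 8

Max flow: 8

Flow assignment:
  0 → 1: 8/14
  1 → 2: 3/6
  1 → 6: 5/11
  2 → 3: 3/5
  3 → 4: 3/12
  4 → 5: 3/6
  5 → 6: 3/5
  6 → 11: 8/16
  11 → 12: 8/20
  12 → 13: 8/8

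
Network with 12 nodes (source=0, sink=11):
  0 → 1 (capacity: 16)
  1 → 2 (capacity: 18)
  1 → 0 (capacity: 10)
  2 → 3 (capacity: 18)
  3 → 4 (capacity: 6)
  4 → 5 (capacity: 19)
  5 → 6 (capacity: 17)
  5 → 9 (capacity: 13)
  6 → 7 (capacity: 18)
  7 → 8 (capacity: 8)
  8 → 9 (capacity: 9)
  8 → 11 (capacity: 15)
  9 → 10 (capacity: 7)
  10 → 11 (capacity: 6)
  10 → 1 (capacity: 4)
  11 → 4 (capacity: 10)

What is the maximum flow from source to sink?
Maximum flow = 6

Max flow: 6

Flow assignment:
  0 → 1: 6/16
  1 → 2: 6/18
  2 → 3: 6/18
  3 → 4: 6/6
  4 → 5: 6/19
  5 → 9: 6/13
  9 → 10: 6/7
  10 → 11: 6/6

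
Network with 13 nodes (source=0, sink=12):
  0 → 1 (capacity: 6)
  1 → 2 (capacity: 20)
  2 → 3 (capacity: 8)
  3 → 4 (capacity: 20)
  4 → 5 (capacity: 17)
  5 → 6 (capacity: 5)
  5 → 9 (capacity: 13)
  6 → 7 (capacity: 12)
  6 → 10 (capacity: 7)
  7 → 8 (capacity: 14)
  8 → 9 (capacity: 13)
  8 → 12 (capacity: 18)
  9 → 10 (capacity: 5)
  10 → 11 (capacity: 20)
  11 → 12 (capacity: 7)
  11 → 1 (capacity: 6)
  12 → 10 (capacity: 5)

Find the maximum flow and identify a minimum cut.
Max flow = 6, Min cut edges: (0,1)

Maximum flow: 6
Minimum cut: (0,1)
Partition: S = [0], T = [1, 2, 3, 4, 5, 6, 7, 8, 9, 10, 11, 12]

Max-flow min-cut theorem verified: both equal 6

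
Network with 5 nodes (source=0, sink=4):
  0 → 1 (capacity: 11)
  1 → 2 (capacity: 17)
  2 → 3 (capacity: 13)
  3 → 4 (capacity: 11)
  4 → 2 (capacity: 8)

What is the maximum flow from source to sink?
Maximum flow = 11

Max flow: 11

Flow assignment:
  0 → 1: 11/11
  1 → 2: 11/17
  2 → 3: 11/13
  3 → 4: 11/11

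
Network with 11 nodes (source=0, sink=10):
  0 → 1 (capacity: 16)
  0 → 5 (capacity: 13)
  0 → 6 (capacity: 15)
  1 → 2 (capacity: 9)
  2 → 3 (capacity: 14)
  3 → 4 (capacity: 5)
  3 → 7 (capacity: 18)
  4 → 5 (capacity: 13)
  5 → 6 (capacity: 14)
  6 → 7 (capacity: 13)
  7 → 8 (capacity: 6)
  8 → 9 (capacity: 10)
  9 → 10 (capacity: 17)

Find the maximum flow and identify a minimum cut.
Max flow = 6, Min cut edges: (7,8)

Maximum flow: 6
Minimum cut: (7,8)
Partition: S = [0, 1, 2, 3, 4, 5, 6, 7], T = [8, 9, 10]

Max-flow min-cut theorem verified: both equal 6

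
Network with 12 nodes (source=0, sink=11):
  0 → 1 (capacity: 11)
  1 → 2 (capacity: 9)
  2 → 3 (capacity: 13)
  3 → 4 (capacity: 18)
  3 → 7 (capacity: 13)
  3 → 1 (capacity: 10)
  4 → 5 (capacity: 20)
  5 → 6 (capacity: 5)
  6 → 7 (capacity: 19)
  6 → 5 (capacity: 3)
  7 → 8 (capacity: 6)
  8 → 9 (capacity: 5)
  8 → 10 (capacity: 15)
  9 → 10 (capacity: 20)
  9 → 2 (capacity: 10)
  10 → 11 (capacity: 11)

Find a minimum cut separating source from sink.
Min cut value = 6, edges: (7,8)

Min cut value: 6
Partition: S = [0, 1, 2, 3, 4, 5, 6, 7], T = [8, 9, 10, 11]
Cut edges: (7,8)

By max-flow min-cut theorem, max flow = min cut = 6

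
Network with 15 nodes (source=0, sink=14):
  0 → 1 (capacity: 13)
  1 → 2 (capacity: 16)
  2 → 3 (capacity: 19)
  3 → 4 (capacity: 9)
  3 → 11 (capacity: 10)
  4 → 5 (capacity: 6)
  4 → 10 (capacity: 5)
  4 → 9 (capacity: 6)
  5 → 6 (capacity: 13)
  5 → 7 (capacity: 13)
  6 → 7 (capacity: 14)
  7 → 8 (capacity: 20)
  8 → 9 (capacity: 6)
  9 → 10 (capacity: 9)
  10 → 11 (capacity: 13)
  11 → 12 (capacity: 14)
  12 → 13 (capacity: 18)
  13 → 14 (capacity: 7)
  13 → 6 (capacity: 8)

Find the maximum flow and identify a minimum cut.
Max flow = 7, Min cut edges: (13,14)

Maximum flow: 7
Minimum cut: (13,14)
Partition: S = [0, 1, 2, 3, 4, 5, 6, 7, 8, 9, 10, 11, 12, 13], T = [14]

Max-flow min-cut theorem verified: both equal 7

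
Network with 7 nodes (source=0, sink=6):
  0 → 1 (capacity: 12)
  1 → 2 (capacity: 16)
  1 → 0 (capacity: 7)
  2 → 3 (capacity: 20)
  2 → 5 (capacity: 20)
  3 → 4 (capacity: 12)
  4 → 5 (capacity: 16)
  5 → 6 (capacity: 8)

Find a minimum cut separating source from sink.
Min cut value = 8, edges: (5,6)

Min cut value: 8
Partition: S = [0, 1, 2, 3, 4, 5], T = [6]
Cut edges: (5,6)

By max-flow min-cut theorem, max flow = min cut = 8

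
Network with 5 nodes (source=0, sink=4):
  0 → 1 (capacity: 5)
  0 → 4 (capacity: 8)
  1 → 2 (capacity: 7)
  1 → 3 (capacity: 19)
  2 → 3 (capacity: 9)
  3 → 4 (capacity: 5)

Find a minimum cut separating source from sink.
Min cut value = 13, edges: (0,4), (3,4)

Min cut value: 13
Partition: S = [0, 1, 2, 3], T = [4]
Cut edges: (0,4), (3,4)

By max-flow min-cut theorem, max flow = min cut = 13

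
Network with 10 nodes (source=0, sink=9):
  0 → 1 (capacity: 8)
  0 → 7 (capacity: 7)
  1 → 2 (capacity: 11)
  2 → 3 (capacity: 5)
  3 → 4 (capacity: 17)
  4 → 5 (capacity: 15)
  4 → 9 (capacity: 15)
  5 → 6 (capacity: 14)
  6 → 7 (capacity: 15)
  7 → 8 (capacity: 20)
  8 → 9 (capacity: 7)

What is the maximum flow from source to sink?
Maximum flow = 12

Max flow: 12

Flow assignment:
  0 → 1: 5/8
  0 → 7: 7/7
  1 → 2: 5/11
  2 → 3: 5/5
  3 → 4: 5/17
  4 → 9: 5/15
  7 → 8: 7/20
  8 → 9: 7/7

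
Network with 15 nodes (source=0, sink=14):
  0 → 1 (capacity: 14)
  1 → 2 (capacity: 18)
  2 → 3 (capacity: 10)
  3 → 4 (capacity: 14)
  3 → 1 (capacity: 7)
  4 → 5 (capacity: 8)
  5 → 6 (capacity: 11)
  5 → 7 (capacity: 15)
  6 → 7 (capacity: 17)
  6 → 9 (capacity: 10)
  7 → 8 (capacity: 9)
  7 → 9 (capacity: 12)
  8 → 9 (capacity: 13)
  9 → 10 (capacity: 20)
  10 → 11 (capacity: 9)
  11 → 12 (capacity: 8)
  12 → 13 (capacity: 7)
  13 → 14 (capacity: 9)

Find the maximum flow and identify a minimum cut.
Max flow = 7, Min cut edges: (12,13)

Maximum flow: 7
Minimum cut: (12,13)
Partition: S = [0, 1, 2, 3, 4, 5, 6, 7, 8, 9, 10, 11, 12], T = [13, 14]

Max-flow min-cut theorem verified: both equal 7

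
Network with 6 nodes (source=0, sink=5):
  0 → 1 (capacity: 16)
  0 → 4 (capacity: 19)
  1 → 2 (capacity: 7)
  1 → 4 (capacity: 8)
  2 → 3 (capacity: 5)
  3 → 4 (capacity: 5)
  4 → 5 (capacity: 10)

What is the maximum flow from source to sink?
Maximum flow = 10

Max flow: 10

Flow assignment:
  0 → 1: 10/16
  1 → 2: 5/7
  1 → 4: 5/8
  2 → 3: 5/5
  3 → 4: 5/5
  4 → 5: 10/10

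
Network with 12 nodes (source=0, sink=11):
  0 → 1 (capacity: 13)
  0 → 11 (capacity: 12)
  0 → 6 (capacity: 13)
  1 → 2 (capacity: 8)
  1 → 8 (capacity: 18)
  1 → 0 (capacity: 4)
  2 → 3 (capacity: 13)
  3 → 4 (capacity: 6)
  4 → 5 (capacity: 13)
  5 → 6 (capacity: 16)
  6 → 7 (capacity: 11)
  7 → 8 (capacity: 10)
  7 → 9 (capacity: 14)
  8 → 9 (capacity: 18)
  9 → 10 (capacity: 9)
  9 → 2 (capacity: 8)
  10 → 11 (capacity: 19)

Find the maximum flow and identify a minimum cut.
Max flow = 21, Min cut edges: (0,11), (9,10)

Maximum flow: 21
Minimum cut: (0,11), (9,10)
Partition: S = [0, 1, 2, 3, 4, 5, 6, 7, 8, 9], T = [10, 11]

Max-flow min-cut theorem verified: both equal 21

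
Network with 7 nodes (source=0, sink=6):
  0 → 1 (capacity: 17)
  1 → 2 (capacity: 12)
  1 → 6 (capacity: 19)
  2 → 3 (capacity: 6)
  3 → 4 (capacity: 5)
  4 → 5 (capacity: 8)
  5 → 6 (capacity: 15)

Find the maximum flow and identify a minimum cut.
Max flow = 17, Min cut edges: (0,1)

Maximum flow: 17
Minimum cut: (0,1)
Partition: S = [0], T = [1, 2, 3, 4, 5, 6]

Max-flow min-cut theorem verified: both equal 17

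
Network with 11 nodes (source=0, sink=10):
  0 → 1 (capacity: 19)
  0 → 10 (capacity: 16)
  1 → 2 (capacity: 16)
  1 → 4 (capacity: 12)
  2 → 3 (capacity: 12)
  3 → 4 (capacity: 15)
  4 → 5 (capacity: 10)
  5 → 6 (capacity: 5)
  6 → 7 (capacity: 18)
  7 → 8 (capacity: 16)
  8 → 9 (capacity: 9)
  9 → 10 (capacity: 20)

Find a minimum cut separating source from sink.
Min cut value = 21, edges: (0,10), (5,6)

Min cut value: 21
Partition: S = [0, 1, 2, 3, 4, 5], T = [6, 7, 8, 9, 10]
Cut edges: (0,10), (5,6)

By max-flow min-cut theorem, max flow = min cut = 21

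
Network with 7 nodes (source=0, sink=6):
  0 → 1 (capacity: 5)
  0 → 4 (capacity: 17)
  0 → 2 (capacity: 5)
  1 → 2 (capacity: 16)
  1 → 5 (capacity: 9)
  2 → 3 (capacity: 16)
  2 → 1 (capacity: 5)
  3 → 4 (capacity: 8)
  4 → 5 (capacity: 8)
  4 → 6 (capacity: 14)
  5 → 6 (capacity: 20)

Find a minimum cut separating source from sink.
Min cut value = 27, edges: (0,1), (0,4), (0,2)

Min cut value: 27
Partition: S = [0], T = [1, 2, 3, 4, 5, 6]
Cut edges: (0,1), (0,4), (0,2)

By max-flow min-cut theorem, max flow = min cut = 27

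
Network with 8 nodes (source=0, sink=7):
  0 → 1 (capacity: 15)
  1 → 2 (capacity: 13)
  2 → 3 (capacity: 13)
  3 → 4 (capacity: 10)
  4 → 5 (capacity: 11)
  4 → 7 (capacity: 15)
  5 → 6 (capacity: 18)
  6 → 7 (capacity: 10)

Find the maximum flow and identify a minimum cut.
Max flow = 10, Min cut edges: (3,4)

Maximum flow: 10
Minimum cut: (3,4)
Partition: S = [0, 1, 2, 3], T = [4, 5, 6, 7]

Max-flow min-cut theorem verified: both equal 10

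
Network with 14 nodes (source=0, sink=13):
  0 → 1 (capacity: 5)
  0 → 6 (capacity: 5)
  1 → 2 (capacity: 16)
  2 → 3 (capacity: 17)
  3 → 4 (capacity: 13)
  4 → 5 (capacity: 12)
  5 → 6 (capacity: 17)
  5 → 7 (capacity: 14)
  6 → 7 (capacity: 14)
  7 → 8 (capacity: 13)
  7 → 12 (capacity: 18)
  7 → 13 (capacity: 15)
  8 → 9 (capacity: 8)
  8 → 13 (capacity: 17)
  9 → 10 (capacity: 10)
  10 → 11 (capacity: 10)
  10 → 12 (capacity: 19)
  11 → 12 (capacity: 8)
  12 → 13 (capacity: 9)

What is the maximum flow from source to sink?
Maximum flow = 10

Max flow: 10

Flow assignment:
  0 → 1: 5/5
  0 → 6: 5/5
  1 → 2: 5/16
  2 → 3: 5/17
  3 → 4: 5/13
  4 → 5: 5/12
  5 → 7: 5/14
  6 → 7: 5/14
  7 → 13: 10/15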